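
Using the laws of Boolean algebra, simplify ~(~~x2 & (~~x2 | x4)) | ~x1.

~(~~x2 & (~~x2 | x4)) | ~x1
= ~~~x2 | ~x1   [absorption]
= ~x2 | ~x1   [double negation]

~x2 | ~x1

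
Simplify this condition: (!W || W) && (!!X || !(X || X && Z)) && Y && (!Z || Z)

Y

(!W || W) && (!!X || !(X || X && Z)) && Y && (!Z || Z)
= (!W || W) && (X || !(X || X && Z)) && Y && (!Z || Z)   — double negation
= (!W || W) && (X || !X) && Y && (!Z || Z)   — absorption
= (X || !X) && Y && (!Z || Z)   — complement / identity
= (X || !X) && Y   — complement / identity
= Y   — complement / identity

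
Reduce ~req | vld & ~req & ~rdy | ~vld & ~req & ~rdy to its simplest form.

~req

~req | vld & ~req & ~rdy | ~vld & ~req & ~rdy
= ~req | ~req & ~rdy   (distribution)
= ~req   (absorption)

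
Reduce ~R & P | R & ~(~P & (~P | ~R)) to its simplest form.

P

~R & P | R & ~(~P & (~P | ~R))
= ~R & P | R & ~~P   [absorption]
= ~R & P | R & P   [double negation]
= P   [distribution]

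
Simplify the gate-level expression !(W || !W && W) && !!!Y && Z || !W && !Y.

!(W || !W && W) && !!!Y && Z || !W && !Y
= !W && !!!Y && Z || !W && !Y
= !W && !Y && Z || !W && !Y
= !W && !Y

!W && !Y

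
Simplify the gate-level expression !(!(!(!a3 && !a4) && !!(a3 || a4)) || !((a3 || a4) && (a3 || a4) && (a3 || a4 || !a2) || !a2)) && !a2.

!(!(!(!a3 && !a4) && !!(a3 || a4)) || !((a3 || a4) && (a3 || a4) && (a3 || a4 || !a2) || !a2)) && !a2
= !(!a3 && !a4) && !!(a3 || a4) && ((a3 || a4) && (a3 || a4) && (a3 || a4 || !a2) || !a2) && !a2   (De Morgan)
= (a3 || a4) && !!(a3 || a4) && ((a3 || a4) && (a3 || a4) && (a3 || a4 || !a2) || !a2) && !a2   (De Morgan)
= (a3 || a4) && !!(a3 || a4) && ((a3 || a4) && (a3 || a4) || !a2) && !a2   (absorption)
= (a3 || a4) && (a3 || a4) && ((a3 || a4) && (a3 || a4) || !a2) && !a2   (double negation)
= (a3 || a4) && (a3 || a4) && !a2   (absorption)
= (a3 || a4) && !a2   (idempotence)

(a3 || a4) && !a2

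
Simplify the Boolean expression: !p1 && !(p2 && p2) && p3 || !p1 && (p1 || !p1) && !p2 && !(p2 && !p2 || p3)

!p1 && !(p2 && p2) && p3 || !p1 && (p1 || !p1) && !p2 && !(p2 && !p2 || p3)
= !p1 && !p2 && p3 || !p1 && (p1 || !p1) && !p2 && !(p2 && !p2 || p3)
= !p1 && !p2 && p3 || !p1 && (p1 || !p1) && !p2 && !p3
= !p1 && !p2 && p3 || !p1 && !p2 && !p3
= !p1 && !p2

!p1 && !p2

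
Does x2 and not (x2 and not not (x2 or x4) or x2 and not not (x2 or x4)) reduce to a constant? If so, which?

yes, False

x2 and not (x2 and not not (x2 or x4) or x2 and not not (x2 or x4))
= x2 and not (x2 and not not (x2 or x4))   (idempotence)
= x2 and not (x2 and (x2 or x4))   (double negation)
= x2 and not x2   (absorption)
= False   (complement)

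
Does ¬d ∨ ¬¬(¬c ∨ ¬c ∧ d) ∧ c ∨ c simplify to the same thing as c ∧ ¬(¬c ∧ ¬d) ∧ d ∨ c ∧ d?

E1: ¬d ∨ ¬¬(¬c ∨ ¬c ∧ d) ∧ c ∨ c
    = ¬d ∨ ¬¬¬c ∧ c ∨ c   [absorption]
    = ¬d ∨ ¬c ∧ c ∨ c   [double negation]
    = ¬d ∨ c   [complement / identity]
E2: c ∧ ¬(¬c ∧ ¬d) ∧ d ∨ c ∧ d
    = c ∧ (c ∨ d) ∧ d ∨ c ∧ d   [De Morgan]
    = c ∧ d ∨ c ∧ d   [absorption]
    = c ∧ d   [idempotence]
These differ: at c=0, d=0, E1 = 1 but E2 = 0.

No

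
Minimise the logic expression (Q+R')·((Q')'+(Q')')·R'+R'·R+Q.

(Q+R')·((Q')'+(Q')')·R'+R'·R+Q
= (Q+R')·(Q')'·R'+R'·R+Q   (idempotence)
= (Q+R')·Q·R'+R'·R+Q   (double negation)
= (Q+R')·Q·R'+Q   (complement / identity)
= Q·R'+Q   (absorption)
= Q   (absorption)

Q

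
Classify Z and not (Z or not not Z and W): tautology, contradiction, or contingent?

Z and not (Z or not not Z and W)
= Z and not (Z or Z and W)   [double negation]
= Z and not Z   [absorption]
= False   [complement]

contradiction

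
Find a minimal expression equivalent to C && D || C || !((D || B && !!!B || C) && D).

C && D || C || !((D || B && !!!B || C) && D)
= C && D || C || !((D || B && !B || C) && D)   [double negation]
= C && D || C || !((D || C) && D)   [complement / identity]
= C || !((D || C) && D)   [absorption]
= C || !D   [absorption]

C || !D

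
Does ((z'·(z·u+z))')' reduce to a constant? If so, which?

yes, False

((z'·(z·u+z))')'
= z'·(z·u+z)
= z'·z
= 0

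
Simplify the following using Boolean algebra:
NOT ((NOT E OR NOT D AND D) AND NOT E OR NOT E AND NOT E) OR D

NOT ((NOT E OR NOT D AND D) AND NOT E OR NOT E AND NOT E) OR D
= NOT (NOT E AND NOT E OR NOT E AND NOT E) OR D   (complement / identity)
= NOT (NOT E AND NOT E) OR D   (idempotence)
= E OR E OR D   (De Morgan)
= E OR D   (idempotence)

E OR D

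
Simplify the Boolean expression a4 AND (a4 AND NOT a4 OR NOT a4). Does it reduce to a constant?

FALSE

a4 AND (a4 AND NOT a4 OR NOT a4)
= a4 AND NOT a4   — complement / identity
= FALSE   — complement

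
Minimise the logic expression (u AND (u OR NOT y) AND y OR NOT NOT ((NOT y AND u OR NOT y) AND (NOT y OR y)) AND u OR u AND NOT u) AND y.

(u AND (u OR NOT y) AND y OR NOT NOT ((NOT y AND u OR NOT y) AND (NOT y OR y)) AND u OR u AND NOT u) AND y
= (u AND (u OR NOT y) AND y OR NOT NOT ((NOT y AND u OR NOT y) AND (NOT y OR y)) AND u) AND y   [complement / identity]
= (u AND (u OR NOT y) AND y OR NOT NOT (NOT y AND (NOT y OR y)) AND u) AND y   [absorption]
= (u AND y OR NOT NOT (NOT y AND (NOT y OR y)) AND u) AND y   [absorption]
= (u AND y OR NOT NOT NOT y AND u) AND y   [complement / identity]
= (u AND y OR NOT y AND u) AND y   [double negation]
= u AND y   [distribution]

u AND y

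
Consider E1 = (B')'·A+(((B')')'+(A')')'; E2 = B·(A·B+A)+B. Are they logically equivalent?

Yes

E1: (B')'·A+(((B')')'+(A')')'
    = (B')'·A+(B')'·A'   — De Morgan
    = (B')'   — distribution
    = B   — double negation
E2: B·(A·B+A)+B
    = B·A+B   — absorption
    = B   — absorption
Both reduce to B, so they are equivalent.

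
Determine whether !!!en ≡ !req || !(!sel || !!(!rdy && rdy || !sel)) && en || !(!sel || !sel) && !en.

E1: !!!en
    = !en
E2: !req || !(!sel || !!(!rdy && rdy || !sel)) && en || !(!sel || !sel) && !en
    = !req || !(!sel || !!!sel) && en || !(!sel || !sel) && !en
    = !req || !(!sel || !sel) && en || !(!sel || !sel) && !en
    = !req || !(!sel || !sel)
    = !req || !!sel
    = !req || sel
These differ: at en=0, rdy=0, req=1, sel=0, E1 = 1 but E2 = 0.

No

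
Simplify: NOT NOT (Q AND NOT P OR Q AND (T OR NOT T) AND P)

NOT NOT (Q AND NOT P OR Q AND (T OR NOT T) AND P)
= Q AND NOT P OR Q AND (T OR NOT T) AND P
= Q AND NOT P OR Q AND P
= Q

Q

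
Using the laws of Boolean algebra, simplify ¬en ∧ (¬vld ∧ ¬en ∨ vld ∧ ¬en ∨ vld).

¬en

¬en ∧ (¬vld ∧ ¬en ∨ vld ∧ ¬en ∨ vld)
= ¬en ∧ (¬en ∨ vld)   (distribution)
= ¬en   (absorption)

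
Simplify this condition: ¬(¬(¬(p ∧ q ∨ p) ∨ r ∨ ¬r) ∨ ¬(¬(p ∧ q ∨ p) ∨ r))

¬(¬(¬(p ∧ q ∨ p) ∨ r ∨ ¬r) ∨ ¬(¬(p ∧ q ∨ p) ∨ r))
= (¬(p ∧ q ∨ p) ∨ r ∨ ¬r) ∧ (¬(p ∧ q ∨ p) ∨ r)
= ¬(p ∧ q ∨ p) ∨ r
= ¬p ∨ r

¬p ∨ r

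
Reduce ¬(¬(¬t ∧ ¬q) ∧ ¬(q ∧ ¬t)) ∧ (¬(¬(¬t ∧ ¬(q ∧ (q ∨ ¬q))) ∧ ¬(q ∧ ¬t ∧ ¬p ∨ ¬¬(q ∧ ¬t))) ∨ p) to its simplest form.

¬(¬(¬t ∧ ¬q) ∧ ¬(q ∧ ¬t)) ∧ (¬(¬(¬t ∧ ¬(q ∧ (q ∨ ¬q))) ∧ ¬(q ∧ ¬t ∧ ¬p ∨ ¬¬(q ∧ ¬t))) ∨ p)
= ¬(¬(¬t ∧ ¬q) ∧ ¬(q ∧ ¬t)) ∧ (¬(¬(¬t ∧ ¬(q ∧ (q ∨ ¬q))) ∧ ¬(q ∧ ¬t ∧ ¬p ∨ q ∧ ¬t)) ∨ p)   (double negation)
= ¬(¬(¬t ∧ ¬q) ∧ ¬(q ∧ ¬t)) ∧ (¬(¬(¬t ∧ ¬(q ∧ (q ∨ ¬q))) ∧ ¬(q ∧ ¬t)) ∨ p)   (absorption)
= ¬(¬(¬t ∧ ¬q) ∧ ¬(q ∧ ¬t)) ∧ (¬(¬(¬t ∧ ¬q) ∧ ¬(q ∧ ¬t)) ∨ p)   (complement / identity)
= ¬(¬(¬t ∧ ¬q) ∧ ¬(q ∧ ¬t))   (absorption)
= ¬t ∧ ¬q ∨ q ∧ ¬t   (De Morgan)
= ¬t   (distribution)

¬t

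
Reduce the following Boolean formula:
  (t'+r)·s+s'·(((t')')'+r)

(t'+r)·s+s'·(((t')')'+r)
= (t'+r)·s+s'·(t'+r)   — double negation
= t'+r   — distribution

t'+r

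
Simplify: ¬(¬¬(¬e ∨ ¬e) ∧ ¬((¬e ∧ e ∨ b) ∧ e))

e

¬(¬¬(¬e ∨ ¬e) ∧ ¬((¬e ∧ e ∨ b) ∧ e))
= ¬(¬(e ∧ e) ∧ ¬((¬e ∧ e ∨ b) ∧ e))   — De Morgan
= e ∧ e ∨ (¬e ∧ e ∨ b) ∧ e   — De Morgan
= (e ∨ ¬e ∧ e ∨ b) ∧ e   — distribution
= (e ∨ b) ∧ e   — complement / identity
= e   — absorption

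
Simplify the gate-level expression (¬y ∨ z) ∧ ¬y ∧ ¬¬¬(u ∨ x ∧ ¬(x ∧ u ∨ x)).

(¬y ∨ z) ∧ ¬y ∧ ¬¬¬(u ∨ x ∧ ¬(x ∧ u ∨ x))
= ¬y ∧ ¬¬¬(u ∨ x ∧ ¬(x ∧ u ∨ x))   (absorption)
= ¬y ∧ ¬¬¬(u ∨ x ∧ ¬x)   (absorption)
= ¬y ∧ ¬(u ∨ x ∧ ¬x)   (double negation)
= ¬y ∧ ¬u   (complement / identity)

¬y ∧ ¬u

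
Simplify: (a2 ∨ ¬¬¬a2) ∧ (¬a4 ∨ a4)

True

(a2 ∨ ¬¬¬a2) ∧ (¬a4 ∨ a4)
= a2 ∨ ¬¬¬a2   — complement / identity
= a2 ∨ ¬a2   — double negation
= True   — complement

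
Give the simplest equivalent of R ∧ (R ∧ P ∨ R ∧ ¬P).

R ∧ (R ∧ P ∨ R ∧ ¬P)
= R ∧ R   — distribution
= R   — idempotence

R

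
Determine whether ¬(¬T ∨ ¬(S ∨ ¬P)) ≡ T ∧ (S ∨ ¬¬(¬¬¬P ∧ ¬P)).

Yes

E1: ¬(¬T ∨ ¬(S ∨ ¬P))
    = T ∧ (S ∨ ¬P)
E2: T ∧ (S ∨ ¬¬(¬¬¬P ∧ ¬P))
    = T ∧ (S ∨ ¬¬¬P ∧ ¬P)
    = T ∧ (S ∨ ¬P ∧ ¬P)
    = T ∧ (S ∨ ¬P)
Both reduce to T ∧ (S ∨ ¬P), so they are equivalent.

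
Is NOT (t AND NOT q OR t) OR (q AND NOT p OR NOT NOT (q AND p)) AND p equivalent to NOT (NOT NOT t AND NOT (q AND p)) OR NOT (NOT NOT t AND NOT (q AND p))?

E1: NOT (t AND NOT q OR t) OR (q AND NOT p OR NOT NOT (q AND p)) AND p
    = NOT (t AND NOT q OR t) OR (q AND NOT p OR q AND p) AND p   — double negation
    = NOT t OR (q AND NOT p OR q AND p) AND p   — absorption
    = NOT t OR q AND p   — distribution
E2: NOT (NOT NOT t AND NOT (q AND p)) OR NOT (NOT NOT t AND NOT (q AND p))
    = NOT (NOT NOT t AND NOT (q AND p))   — idempotence
    = NOT t OR q AND p   — De Morgan
Both reduce to NOT t OR q AND p, so they are equivalent.

Yes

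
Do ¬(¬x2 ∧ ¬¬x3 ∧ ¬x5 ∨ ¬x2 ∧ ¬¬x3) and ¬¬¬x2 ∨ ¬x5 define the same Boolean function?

No

E1: ¬(¬x2 ∧ ¬¬x3 ∧ ¬x5 ∨ ¬x2 ∧ ¬¬x3)
    = ¬(¬x2 ∧ ¬¬x3)   [absorption]
    = x2 ∨ ¬x3   [De Morgan]
E2: ¬¬¬x2 ∨ ¬x5
    = ¬x2 ∨ ¬x5   [double negation]
These differ: at x2=0, x3=1, x5=0, E1 = 0 but E2 = 1.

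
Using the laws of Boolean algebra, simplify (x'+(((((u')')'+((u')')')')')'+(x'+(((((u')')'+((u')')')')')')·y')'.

(x'+(((((u')')'+((u')')')')')'+(x'+(((((u')')'+((u')')')')')')·y')'
= (x'+(((((u')')'+((u')')')')')')'
= (x'+(((u')')'+((u')')')')'
= (x'+(((u')')')')'
= (x'+(u')')'
= x·u'

x·u'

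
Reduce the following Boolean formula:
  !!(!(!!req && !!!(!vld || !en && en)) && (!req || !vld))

!!(!(!!req && !!!(!vld || !en && en)) && (!req || !vld))
= !!(!(!!req && !(!vld || !en && en)) && (!req || !vld))   (double negation)
= !!(!(!!req && !!vld) && (!req || !vld))   (complement / identity)
= !!((!req || !vld) && (!req || !vld))   (De Morgan)
= !!(!req || !vld)   (idempotence)
= !req || !vld   (double negation)

!req || !vld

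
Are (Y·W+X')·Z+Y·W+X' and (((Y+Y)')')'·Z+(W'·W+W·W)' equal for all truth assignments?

E1: (Y·W+X')·Z+Y·W+X'
    = Y·W+X'
E2: (((Y+Y)')')'·Z+(W'·W+W·W)'
    = (Y+Y)'·Z+(W'·W+W·W)'
    = Y'·Z+(W'·W+W·W)'
    = Y'·Z+W'
These differ: at W=0, X=1, Y=0, Z=1, E1 = 0 but E2 = 1.

No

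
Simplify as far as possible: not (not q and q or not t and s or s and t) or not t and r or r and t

not s or r

not (not q and q or not t and s or s and t) or not t and r or r and t
= not (not q and q or s) or not t and r or r and t   [distribution]
= not s or not t and r or r and t   [complement / identity]
= not s or r   [distribution]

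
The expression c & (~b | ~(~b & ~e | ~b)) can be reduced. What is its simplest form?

c

c & (~b | ~(~b & ~e | ~b))
= c & (~b | ~~b)
= c & (~b | b)
= c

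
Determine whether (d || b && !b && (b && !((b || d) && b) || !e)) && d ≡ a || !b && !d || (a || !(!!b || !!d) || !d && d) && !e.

E1: (d || b && !b && (b && !((b || d) && b) || !e)) && d
    = (d || b && !b && (b && !b || !e)) && d   [absorption]
    = (d || b && !b) && d   [absorption]
    = d && d   [complement / identity]
    = d   [idempotence]
E2: a || !b && !d || (a || !(!!b || !!d) || !d && d) && !e
    = a || !b && !d || (a || !b && !d || !d && d) && !e   [De Morgan]
    = a || !b && !d || (a || !b && !d) && !e   [complement / identity]
    = a || !b && !d   [absorption]
These differ: at a=1, b=0, d=0, e=0, E1 = 0 but E2 = 1.

No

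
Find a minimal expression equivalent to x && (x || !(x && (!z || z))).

x

x && (x || !(x && (!z || z)))
= x && (x || !x)   [complement / identity]
= x   [complement / identity]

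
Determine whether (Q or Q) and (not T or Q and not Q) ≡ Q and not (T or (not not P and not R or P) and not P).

E1: (Q or Q) and (not T or Q and not Q)
    = (Q or Q) and not T   (complement / identity)
    = Q and not T   (idempotence)
E2: Q and not (T or (not not P and not R or P) and not P)
    = Q and not (T or (P and not R or P) and not P)   (double negation)
    = Q and not (T or P and not P)   (absorption)
    = Q and not T   (complement / identity)
Both reduce to Q and not T, so they are equivalent.

Yes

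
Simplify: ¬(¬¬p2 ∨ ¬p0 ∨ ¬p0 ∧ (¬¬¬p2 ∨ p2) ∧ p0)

¬(¬¬p2 ∨ ¬p0 ∨ ¬p0 ∧ (¬¬¬p2 ∨ p2) ∧ p0)
= ¬(¬¬p2 ∨ ¬p0 ∨ ¬p0 ∧ (¬p2 ∨ p2) ∧ p0)   [double negation]
= ¬(¬¬p2 ∨ ¬p0 ∨ ¬p0 ∧ p0)   [complement / identity]
= ¬(¬¬p2 ∨ ¬p0)   [complement / identity]
= ¬p2 ∧ p0   [De Morgan]

¬p2 ∧ p0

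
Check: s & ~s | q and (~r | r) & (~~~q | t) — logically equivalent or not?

E1: s & ~s | q
    = q   [complement / identity]
E2: (~r | r) & (~~~q | t)
    = (~r | r) & (~q | t)   [double negation]
    = ~q | t   [complement / identity]
These differ: at q=1, r=0, s=0, t=0, E1 = 1 but E2 = 0.

No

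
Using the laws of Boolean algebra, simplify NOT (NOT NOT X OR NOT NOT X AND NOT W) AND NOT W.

NOT (NOT NOT X OR NOT NOT X AND NOT W) AND NOT W
= NOT NOT NOT X AND NOT W   [absorption]
= NOT X AND NOT W   [double negation]

NOT X AND NOT W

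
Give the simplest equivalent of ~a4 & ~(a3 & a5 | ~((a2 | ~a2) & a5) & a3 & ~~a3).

~a4 & ~a3

~a4 & ~(a3 & a5 | ~((a2 | ~a2) & a5) & a3 & ~~a3)
= ~a4 & ~(a3 & a5 | ~((a2 | ~a2) & a5) & a3 & a3)   (double negation)
= ~a4 & ~(a3 & a5 | ~a5 & a3 & a3)   (complement / identity)
= ~a4 & ~(a3 & a5 | ~a5 & a3)   (idempotence)
= ~a4 & ~a3   (distribution)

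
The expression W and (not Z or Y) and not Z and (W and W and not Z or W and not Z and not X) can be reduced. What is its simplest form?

W and not Z

W and (not Z or Y) and not Z and (W and W and not Z or W and not Z and not X)
= W and (not Z or Y) and not Z and (W and not Z or W and not Z and not X)   [idempotence]
= W and not Z and (W and not Z or W and not Z and not X)   [absorption]
= W and not Z and W and not Z   [absorption]
= W and not Z   [idempotence]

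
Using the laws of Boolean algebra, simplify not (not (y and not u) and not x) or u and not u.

y and not u or x

not (not (y and not u) and not x) or u and not u
= y and not u or x or u and not u
= y and not u or x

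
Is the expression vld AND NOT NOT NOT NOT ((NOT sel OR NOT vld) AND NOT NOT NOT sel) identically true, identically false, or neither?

vld AND NOT NOT NOT NOT ((NOT sel OR NOT vld) AND NOT NOT NOT sel)
= vld AND NOT NOT ((NOT sel OR NOT vld) AND NOT NOT NOT sel)   [double negation]
= vld AND NOT NOT ((NOT sel OR NOT vld) AND NOT sel)   [double negation]
= vld AND NOT NOT NOT sel   [absorption]
= vld AND NOT sel   [double negation]
This depends on sel, vld, so it is not a constant.

neither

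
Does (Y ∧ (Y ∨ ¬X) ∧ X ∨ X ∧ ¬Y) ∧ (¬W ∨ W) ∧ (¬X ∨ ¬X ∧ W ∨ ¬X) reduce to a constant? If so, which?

(Y ∧ (Y ∨ ¬X) ∧ X ∨ X ∧ ¬Y) ∧ (¬W ∨ W) ∧ (¬X ∨ ¬X ∧ W ∨ ¬X)
= (Y ∧ X ∨ X ∧ ¬Y) ∧ (¬W ∨ W) ∧ (¬X ∨ ¬X ∧ W ∨ ¬X)
= (Y ∧ X ∨ X ∧ ¬Y) ∧ (¬W ∨ W) ∧ (¬X ∨ ¬X)
= X ∧ (¬W ∨ W) ∧ (¬X ∨ ¬X)
= X ∧ (¬X ∨ ¬X)
= X ∧ ¬X
= False

yes, False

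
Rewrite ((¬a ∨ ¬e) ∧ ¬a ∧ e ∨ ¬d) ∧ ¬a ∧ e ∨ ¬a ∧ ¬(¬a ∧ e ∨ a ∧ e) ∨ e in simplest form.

¬a ∨ e

((¬a ∨ ¬e) ∧ ¬a ∧ e ∨ ¬d) ∧ ¬a ∧ e ∨ ¬a ∧ ¬(¬a ∧ e ∨ a ∧ e) ∨ e
= ((¬a ∨ ¬e) ∧ ¬a ∧ e ∨ ¬d) ∧ ¬a ∧ e ∨ ¬a ∧ ¬e ∨ e   [distribution]
= (¬a ∧ e ∨ ¬d) ∧ ¬a ∧ e ∨ ¬a ∧ ¬e ∨ e   [absorption]
= ¬a ∧ e ∨ ¬a ∧ ¬e ∨ e   [absorption]
= ¬a ∨ e   [distribution]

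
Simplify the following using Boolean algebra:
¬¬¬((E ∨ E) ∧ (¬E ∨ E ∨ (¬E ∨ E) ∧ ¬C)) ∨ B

¬¬¬((E ∨ E) ∧ (¬E ∨ E ∨ (¬E ∨ E) ∧ ¬C)) ∨ B
= ¬¬¬((E ∨ E) ∧ (¬E ∨ E)) ∨ B   [absorption]
= ¬¬¬(E ∨ E ∧ ¬E) ∨ B   [distribution]
= ¬¬¬E ∨ B   [complement / identity]
= ¬E ∨ B   [double negation]

¬E ∨ B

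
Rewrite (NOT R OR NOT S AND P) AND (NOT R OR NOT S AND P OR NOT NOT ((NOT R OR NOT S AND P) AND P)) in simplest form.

(NOT R OR NOT S AND P) AND (NOT R OR NOT S AND P OR NOT NOT ((NOT R OR NOT S AND P) AND P))
= (NOT R OR NOT S AND P) AND (NOT R OR NOT S AND P OR (NOT R OR NOT S AND P) AND P)   — double negation
= (NOT R OR NOT S AND P) AND (NOT R OR NOT S AND P)   — absorption
= NOT R OR NOT S AND P   — idempotence

NOT R OR NOT S AND P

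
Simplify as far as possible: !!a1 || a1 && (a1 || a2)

a1

!!a1 || a1 && (a1 || a2)
= a1 || a1 && (a1 || a2)   (double negation)
= a1 || a1   (absorption)
= a1   (idempotence)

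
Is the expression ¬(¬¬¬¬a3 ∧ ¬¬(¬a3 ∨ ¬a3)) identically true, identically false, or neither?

¬(¬¬¬¬a3 ∧ ¬¬(¬a3 ∨ ¬a3))
= ¬(¬¬a3 ∧ ¬¬(¬a3 ∨ ¬a3))   — double negation
= ¬(¬¬a3 ∧ ¬(a3 ∧ a3))   — De Morgan
= ¬a3 ∨ a3 ∧ a3   — De Morgan
= ¬a3 ∨ a3   — idempotence
= True   — complement

identically true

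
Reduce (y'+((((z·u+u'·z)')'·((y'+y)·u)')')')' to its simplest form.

y·(z'+u)

(y'+((((z·u+u'·z)')'·((y'+y)·u)')')')'
= (y'+(((z')'·((y'+y)·u)')')')'
= (y'+(((z')'·u')')')'
= y·((z')'·u')'
= y·(z'+u)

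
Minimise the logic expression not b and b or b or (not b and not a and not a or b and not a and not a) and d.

b or not a and d

not b and b or b or (not b and not a and not a or b and not a and not a) and d
= not b and b or b or not a and not a and d   [distribution]
= b or not a and not a and d   [complement / identity]
= b or not a and d   [idempotence]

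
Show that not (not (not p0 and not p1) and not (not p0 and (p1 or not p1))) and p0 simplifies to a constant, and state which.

False

not (not (not p0 and not p1) and not (not p0 and (p1 or not p1))) and p0
= not (not (not p0 and not p1) and not not p0) and p0   (complement / identity)
= (not p0 and not p1 or not p0) and p0   (De Morgan)
= not p0 and p0   (absorption)
= False   (complement)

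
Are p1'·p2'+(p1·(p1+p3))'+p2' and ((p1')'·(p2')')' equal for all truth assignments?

Yes

E1: p1'·p2'+(p1·(p1+p3))'+p2'
    = p1'·p2'+p1'+p2'   — absorption
    = p1'+p2'   — absorption
E2: ((p1')'·(p2')')'
    = p1'+p2'   — De Morgan
Both reduce to p1'+p2', so they are equivalent.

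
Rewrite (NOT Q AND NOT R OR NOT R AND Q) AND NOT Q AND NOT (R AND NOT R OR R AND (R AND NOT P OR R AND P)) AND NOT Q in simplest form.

NOT R AND NOT Q

(NOT Q AND NOT R OR NOT R AND Q) AND NOT Q AND NOT (R AND NOT R OR R AND (R AND NOT P OR R AND P)) AND NOT Q
= NOT R AND NOT Q AND NOT (R AND NOT R OR R AND (R AND NOT P OR R AND P)) AND NOT Q   (distribution)
= NOT R AND NOT Q AND NOT (R AND NOT R OR R AND R) AND NOT Q   (distribution)
= NOT R AND NOT Q AND NOT R AND NOT Q   (distribution)
= NOT R AND NOT Q   (idempotence)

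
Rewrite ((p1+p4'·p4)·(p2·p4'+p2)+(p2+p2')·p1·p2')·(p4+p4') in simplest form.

((p1+p4'·p4)·(p2·p4'+p2)+(p2+p2')·p1·p2')·(p4+p4')
= ((p1+p4'·p4)·(p2·p4'+p2)+p1·p2')·(p4+p4')
= ((p1+p4'·p4)·p2+p1·p2')·(p4+p4')
= (p1·p2+p1·p2')·(p4+p4')
= p1·(p4+p4')
= p1

p1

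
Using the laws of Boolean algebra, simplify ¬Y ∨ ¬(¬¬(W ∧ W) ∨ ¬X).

¬Y ∨ ¬(¬¬(W ∧ W) ∨ ¬X)
= ¬Y ∨ ¬(¬¬W ∨ ¬X)   (idempotence)
= ¬Y ∨ ¬W ∧ X   (De Morgan)

¬Y ∨ ¬W ∧ X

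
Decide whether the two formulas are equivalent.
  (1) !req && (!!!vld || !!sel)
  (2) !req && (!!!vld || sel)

Yes

E1: !req && (!!!vld || !!sel)
    = !req && (!vld || !!sel)   [double negation]
    = !req && (!vld || sel)   [double negation]
E2: !req && (!!!vld || sel)
    = !req && (!vld || sel)   [double negation]
Both reduce to !req && (!vld || sel), so they are equivalent.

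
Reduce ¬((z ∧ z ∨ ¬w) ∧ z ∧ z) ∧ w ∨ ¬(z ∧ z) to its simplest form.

¬((z ∧ z ∨ ¬w) ∧ z ∧ z) ∧ w ∨ ¬(z ∧ z)
= ¬(z ∧ z) ∧ w ∨ ¬(z ∧ z)   (absorption)
= ¬(z ∧ z)   (absorption)
= ¬z   (idempotence)

¬z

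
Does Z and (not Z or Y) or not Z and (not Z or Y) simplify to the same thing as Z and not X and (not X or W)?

No

E1: Z and (not Z or Y) or not Z and (not Z or Y)
    = not Z or Y   [distribution]
E2: Z and not X and (not X or W)
    = Z and not X   [absorption]
These differ: at W=0, X=0, Y=1, Z=0, E1 = 1 but E2 = 0.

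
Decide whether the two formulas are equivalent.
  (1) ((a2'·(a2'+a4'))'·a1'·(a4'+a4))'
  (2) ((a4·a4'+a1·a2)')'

No

E1: ((a2'·(a2'+a4'))'·a1'·(a4'+a4))'
    = ((a2'·(a2'+a4'))'·a1')'   (complement / identity)
    = ((a2')'·a1')'   (absorption)
    = a2'+a1   (De Morgan)
E2: ((a4·a4'+a1·a2)')'
    = a4·a4'+a1·a2   (double negation)
    = a1·a2   (complement / identity)
These differ: at a1=1, a2=0, a4=1, E1 = 1 but E2 = 0.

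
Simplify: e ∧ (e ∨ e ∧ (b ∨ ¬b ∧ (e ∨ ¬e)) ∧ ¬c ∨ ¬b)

e

e ∧ (e ∨ e ∧ (b ∨ ¬b ∧ (e ∨ ¬e)) ∧ ¬c ∨ ¬b)
= e ∧ (e ∨ e ∧ (b ∨ ¬b) ∧ ¬c ∨ ¬b)   [complement / identity]
= e ∧ (e ∨ e ∧ ¬c ∨ ¬b)   [complement / identity]
= e ∧ (e ∨ ¬b)   [absorption]
= e   [absorption]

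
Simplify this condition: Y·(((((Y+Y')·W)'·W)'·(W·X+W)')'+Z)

Y·(W+Z)

Y·(((((Y+Y')·W)'·W)'·(W·X+W)')'+Z)
= Y·(((W'·W)'·(W·X+W)')'+Z)   (complement / identity)
= Y·(((W'·W)'·W')'+Z)   (absorption)
= Y·(W'·W+W+Z)   (De Morgan)
= Y·(W+Z)   (complement / identity)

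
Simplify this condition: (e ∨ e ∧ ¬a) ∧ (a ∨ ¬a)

e

(e ∨ e ∧ ¬a) ∧ (a ∨ ¬a)
= e ∧ (a ∨ ¬a)   (absorption)
= e   (complement / identity)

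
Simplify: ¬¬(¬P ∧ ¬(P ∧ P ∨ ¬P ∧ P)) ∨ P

¬¬(¬P ∧ ¬(P ∧ P ∨ ¬P ∧ P)) ∨ P
= ¬¬(¬P ∧ ¬P) ∨ P   (distribution)
= ¬(P ∨ P) ∨ P   (De Morgan)
= ¬P ∨ P   (idempotence)
= True   (complement)

True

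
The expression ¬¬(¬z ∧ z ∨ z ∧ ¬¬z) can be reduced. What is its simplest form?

¬¬(¬z ∧ z ∨ z ∧ ¬¬z)
= ¬z ∧ z ∨ z ∧ ¬¬z   [double negation]
= ¬z ∧ z ∨ z ∧ z   [double negation]
= z   [distribution]

z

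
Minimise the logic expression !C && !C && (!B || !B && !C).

!C && !B

!C && !C && (!B || !B && !C)
= !C && (!B || !B && !C)   — idempotence
= !C && !B   — absorption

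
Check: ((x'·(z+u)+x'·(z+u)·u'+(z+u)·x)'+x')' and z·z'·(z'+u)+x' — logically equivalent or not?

No

E1: ((x'·(z+u)+x'·(z+u)·u'+(z+u)·x)'+x')'
    = (x'·(z+u)+x'·(z+u)·u'+(z+u)·x)·x   — De Morgan
    = (x'·(z+u)+(z+u)·x)·x   — absorption
    = (z+u)·x   — distribution
E2: z·z'·(z'+u)+x'
    = z·z'+x'   — absorption
    = x'   — complement / identity
These differ: at u=0, x=0, z=1, E1 = 0 but E2 = 1.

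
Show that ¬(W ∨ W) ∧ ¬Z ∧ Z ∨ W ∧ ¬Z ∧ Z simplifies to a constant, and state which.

False

¬(W ∨ W) ∧ ¬Z ∧ Z ∨ W ∧ ¬Z ∧ Z
= ¬W ∧ ¬Z ∧ Z ∨ W ∧ ¬Z ∧ Z   — idempotence
= ¬Z ∧ Z   — distribution
= False   — complement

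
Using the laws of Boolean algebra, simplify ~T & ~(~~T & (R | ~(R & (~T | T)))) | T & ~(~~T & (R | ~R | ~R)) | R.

~T | R

~T & ~(~~T & (R | ~(R & (~T | T)))) | T & ~(~~T & (R | ~R | ~R)) | R
= ~T & ~(~~T & (R | ~R)) | T & ~(~~T & (R | ~R | ~R)) | R   [complement / identity]
= ~T & ~(~~T & (R | ~R)) | T & ~(~~T & (R | ~R)) | R   [idempotence]
= ~(~~T & (R | ~R)) | R   [distribution]
= ~~~T | R   [complement / identity]
= ~T | R   [double negation]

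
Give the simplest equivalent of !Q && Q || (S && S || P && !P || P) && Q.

!Q && Q || (S && S || P && !P || P) && Q
= !Q && Q || (S || P && !P || P) && Q   (idempotence)
= !Q && Q || (S || P) && Q   (complement / identity)
= (S || P) && Q   (complement / identity)

(S || P) && Q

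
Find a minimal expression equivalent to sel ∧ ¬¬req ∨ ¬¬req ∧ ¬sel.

sel ∧ ¬¬req ∨ ¬¬req ∧ ¬sel
= ¬¬req   (distribution)
= req   (double negation)

req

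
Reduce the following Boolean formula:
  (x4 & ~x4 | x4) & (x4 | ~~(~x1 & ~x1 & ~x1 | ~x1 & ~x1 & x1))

x4

(x4 & ~x4 | x4) & (x4 | ~~(~x1 & ~x1 & ~x1 | ~x1 & ~x1 & x1))
= x4 & (x4 | ~~(~x1 & ~x1 & ~x1 | ~x1 & ~x1 & x1))   [complement / identity]
= x4 & (x4 | ~~(~x1 & ~x1))   [distribution]
= x4 & (x4 | ~~~x1)   [idempotence]
= x4 & (x4 | ~x1)   [double negation]
= x4   [absorption]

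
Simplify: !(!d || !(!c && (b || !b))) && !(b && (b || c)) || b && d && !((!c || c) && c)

d && !c

!(!d || !(!c && (b || !b))) && !(b && (b || c)) || b && d && !((!c || c) && c)
= !(!d || !(!c && (b || !b))) && !(b && (b || c)) || b && d && !c   [complement / identity]
= !(!d || !!c) && !(b && (b || c)) || b && d && !c   [complement / identity]
= d && !c && !(b && (b || c)) || b && d && !c   [De Morgan]
= d && !c && !b || b && d && !c   [absorption]
= d && !c   [distribution]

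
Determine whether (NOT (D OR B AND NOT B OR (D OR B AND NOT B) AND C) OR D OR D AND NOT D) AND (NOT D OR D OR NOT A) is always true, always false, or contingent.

always true

(NOT (D OR B AND NOT B OR (D OR B AND NOT B) AND C) OR D OR D AND NOT D) AND (NOT D OR D OR NOT A)
= (NOT (D OR B AND NOT B OR (D OR B AND NOT B) AND C) OR D) AND (NOT D OR D OR NOT A)
= (NOT (D OR B AND NOT B) OR D) AND (NOT D OR D OR NOT A)
= (NOT D OR D) AND (NOT D OR D OR NOT A)
= NOT D OR D
= TRUE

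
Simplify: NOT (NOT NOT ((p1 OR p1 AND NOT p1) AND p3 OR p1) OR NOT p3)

NOT p1 AND p3

NOT (NOT NOT ((p1 OR p1 AND NOT p1) AND p3 OR p1) OR NOT p3)
= NOT ((p1 OR p1 AND NOT p1) AND p3 OR p1) AND p3   — De Morgan
= NOT (p1 AND p3 OR p1) AND p3   — complement / identity
= NOT p1 AND p3   — absorption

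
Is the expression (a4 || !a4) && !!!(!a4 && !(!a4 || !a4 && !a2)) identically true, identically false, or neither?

identically true

(a4 || !a4) && !!!(!a4 && !(!a4 || !a4 && !a2))
= (a4 || !a4) && !(!a4 && !(!a4 || !a4 && !a2))   — double negation
= (a4 || !a4) && (a4 || !a4 || !a4 && !a2)   — De Morgan
= (a4 || !a4) && (a4 || !a4)   — absorption
= a4 || !a4   — complement / identity
= true   — complement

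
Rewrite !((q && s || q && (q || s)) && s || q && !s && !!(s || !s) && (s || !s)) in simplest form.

!q

!((q && s || q && (q || s)) && s || q && !s && !!(s || !s) && (s || !s))
= !((q && s || q) && s || q && !s && !!(s || !s) && (s || !s))   — absorption
= !(q && s || q && !s && !!(s || !s) && (s || !s))   — absorption
= !(q && s || q && !s && (s || !s) && (s || !s))   — double negation
= !(q && s || q && !s && (s || !s))   — complement / identity
= !(q && s || q && !s)   — complement / identity
= !q   — distribution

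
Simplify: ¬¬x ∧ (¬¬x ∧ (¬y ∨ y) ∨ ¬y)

x

¬¬x ∧ (¬¬x ∧ (¬y ∨ y) ∨ ¬y)
= ¬¬x ∧ (¬¬x ∨ ¬y)   (complement / identity)
= ¬¬x   (absorption)
= x   (double negation)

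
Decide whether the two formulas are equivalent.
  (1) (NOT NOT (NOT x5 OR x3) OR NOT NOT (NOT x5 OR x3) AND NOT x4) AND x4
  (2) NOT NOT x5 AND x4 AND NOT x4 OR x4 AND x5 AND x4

No

E1: (NOT NOT (NOT x5 OR x3) OR NOT NOT (NOT x5 OR x3) AND NOT x4) AND x4
    = NOT NOT (NOT x5 OR x3) AND x4   (absorption)
    = (NOT x5 OR x3) AND x4   (double negation)
E2: NOT NOT x5 AND x4 AND NOT x4 OR x4 AND x5 AND x4
    = x5 AND x4 AND NOT x4 OR x4 AND x5 AND x4   (double negation)
    = x5 AND x4   (distribution)
These differ: at x3=1, x4=1, x5=0, E1 = 1 but E2 = 0.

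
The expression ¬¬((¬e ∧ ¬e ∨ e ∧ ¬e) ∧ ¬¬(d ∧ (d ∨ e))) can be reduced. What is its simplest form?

¬e ∧ d

¬¬((¬e ∧ ¬e ∨ e ∧ ¬e) ∧ ¬¬(d ∧ (d ∨ e)))
= ¬¬(¬e ∧ ¬¬(d ∧ (d ∨ e)))   — distribution
= ¬¬(¬e ∧ ¬¬d)   — absorption
= ¬¬(¬e ∧ d)   — double negation
= ¬e ∧ d   — double negation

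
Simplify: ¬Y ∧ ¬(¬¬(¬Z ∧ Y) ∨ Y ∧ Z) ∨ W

¬Y ∧ ¬(¬¬(¬Z ∧ Y) ∨ Y ∧ Z) ∨ W
= ¬Y ∧ ¬(¬Z ∧ Y ∨ Y ∧ Z) ∨ W
= ¬Y ∧ ¬Y ∨ W
= ¬Y ∨ W

¬Y ∨ W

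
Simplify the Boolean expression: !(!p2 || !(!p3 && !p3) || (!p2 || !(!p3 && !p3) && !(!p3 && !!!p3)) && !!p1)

!(!p2 || !(!p3 && !p3) || (!p2 || !(!p3 && !p3) && !(!p3 && !!!p3)) && !!p1)
= !(!p2 || !(!p3 && !p3) || (!p2 || !(!p3 && !p3) && !(!p3 && !p3)) && !!p1)   [double negation]
= !(!p2 || !(!p3 && !p3) || (!p2 || !(!p3 && !p3) && !(!p3 && !p3)) && p1)   [double negation]
= !(!p2 || !(!p3 && !p3) || (!p2 || !(!p3 && !p3)) && p1)   [idempotence]
= !(!p2 || !(!p3 && !p3))   [absorption]
= p2 && !p3 && !p3   [De Morgan]
= p2 && !p3   [idempotence]

p2 && !p3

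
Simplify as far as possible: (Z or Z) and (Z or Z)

Z

(Z or Z) and (Z or Z)
= Z or Z   [idempotence]
= Z   [idempotence]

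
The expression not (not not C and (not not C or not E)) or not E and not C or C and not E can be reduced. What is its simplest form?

not C or not E

not (not not C and (not not C or not E)) or not E and not C or C and not E
= not (not not C and (not not C or not E)) or (not C or C) and not E
= not (not not C and (not not C or not E)) or not E
= not not not C or not E
= not C or not E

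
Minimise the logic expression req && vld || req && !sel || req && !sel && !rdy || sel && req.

req

req && vld || req && !sel || req && !sel && !rdy || sel && req
= req && vld || req && !sel || sel && req   — absorption
= req && vld || req   — distribution
= req   — absorption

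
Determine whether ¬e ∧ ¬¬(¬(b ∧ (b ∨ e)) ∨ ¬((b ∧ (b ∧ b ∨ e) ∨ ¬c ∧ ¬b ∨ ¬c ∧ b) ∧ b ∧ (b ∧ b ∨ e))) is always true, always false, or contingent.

contingent

¬e ∧ ¬¬(¬(b ∧ (b ∨ e)) ∨ ¬((b ∧ (b ∧ b ∨ e) ∨ ¬c ∧ ¬b ∨ ¬c ∧ b) ∧ b ∧ (b ∧ b ∨ e)))
= ¬e ∧ ¬¬(¬(b ∧ (b ∨ e)) ∨ ¬((b ∧ (b ∧ b ∨ e) ∨ ¬c) ∧ b ∧ (b ∧ b ∨ e)))   — distribution
= ¬e ∧ ¬¬(¬(b ∧ (b ∨ e)) ∨ ¬(b ∧ (b ∧ b ∨ e)))   — absorption
= ¬e ∧ ¬¬(¬(b ∧ (b ∨ e)) ∨ ¬(b ∧ (b ∨ e)))   — idempotence
= ¬e ∧ ¬(b ∧ (b ∨ e) ∧ b ∧ (b ∨ e))   — De Morgan
= ¬e ∧ ¬(b ∧ (b ∨ e))   — idempotence
= ¬e ∧ ¬b   — absorption
This depends on b, e, so it is not a constant.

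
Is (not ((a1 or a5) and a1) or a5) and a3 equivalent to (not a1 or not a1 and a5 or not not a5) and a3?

E1: (not ((a1 or a5) and a1) or a5) and a3
    = (not a1 or a5) and a3   [absorption]
E2: (not a1 or not a1 and a5 or not not a5) and a3
    = (not a1 or not not a5) and a3   [absorption]
    = (not a1 or a5) and a3   [double negation]
Both reduce to (not a1 or a5) and a3, so they are equivalent.

Yes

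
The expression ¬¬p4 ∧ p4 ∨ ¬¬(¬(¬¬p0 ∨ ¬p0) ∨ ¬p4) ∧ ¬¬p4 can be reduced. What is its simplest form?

p4

¬¬p4 ∧ p4 ∨ ¬¬(¬(¬¬p0 ∨ ¬p0) ∨ ¬p4) ∧ ¬¬p4
= ¬¬p4 ∧ p4 ∨ ¬¬(¬(p0 ∨ ¬p0) ∨ ¬p4) ∧ ¬¬p4   (double negation)
= ¬¬p4 ∧ p4 ∨ ¬((p0 ∨ ¬p0) ∧ p4) ∧ ¬¬p4   (De Morgan)
= ¬¬p4 ∧ p4 ∨ ¬p4 ∧ ¬¬p4   (complement / identity)
= ¬¬p4   (distribution)
= p4   (double negation)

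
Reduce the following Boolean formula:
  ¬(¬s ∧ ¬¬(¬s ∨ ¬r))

s

¬(¬s ∧ ¬¬(¬s ∨ ¬r))
= ¬(¬s ∧ (¬s ∨ ¬r))   — double negation
= ¬¬s   — absorption
= s   — double negation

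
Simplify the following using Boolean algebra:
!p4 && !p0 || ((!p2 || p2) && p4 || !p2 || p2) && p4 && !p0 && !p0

!p4 && !p0 || ((!p2 || p2) && p4 || !p2 || p2) && p4 && !p0 && !p0
= !p4 && !p0 || (!p2 || p2) && p4 && !p0 && !p0   (absorption)
= !p4 && !p0 || p4 && !p0 && !p0   (complement / identity)
= !p4 && !p0 || p4 && !p0   (idempotence)
= !p0   (distribution)

!p0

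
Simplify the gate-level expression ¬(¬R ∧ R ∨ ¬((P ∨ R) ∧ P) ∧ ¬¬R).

¬(¬R ∧ R ∨ ¬((P ∨ R) ∧ P) ∧ ¬¬R)
= ¬(¬R ∧ R ∨ ¬P ∧ ¬¬R)   — absorption
= ¬(¬P ∧ ¬¬R)   — complement / identity
= P ∨ ¬R   — De Morgan

P ∨ ¬R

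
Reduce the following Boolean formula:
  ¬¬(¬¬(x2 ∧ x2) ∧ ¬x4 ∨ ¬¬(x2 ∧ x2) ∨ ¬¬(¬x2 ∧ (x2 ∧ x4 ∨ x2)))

x2

¬¬(¬¬(x2 ∧ x2) ∧ ¬x4 ∨ ¬¬(x2 ∧ x2) ∨ ¬¬(¬x2 ∧ (x2 ∧ x4 ∨ x2)))
= ¬¬(¬¬(x2 ∧ x2) ∨ ¬¬(¬x2 ∧ (x2 ∧ x4 ∨ x2)))
= ¬(¬(x2 ∧ x2) ∧ ¬(¬x2 ∧ (x2 ∧ x4 ∨ x2)))
= x2 ∧ x2 ∨ ¬x2 ∧ (x2 ∧ x4 ∨ x2)
= x2 ∧ x2 ∨ ¬x2 ∧ x2
= x2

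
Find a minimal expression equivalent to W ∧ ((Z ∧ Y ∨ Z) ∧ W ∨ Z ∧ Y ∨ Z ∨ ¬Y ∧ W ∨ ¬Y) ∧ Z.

W ∧ Z

W ∧ ((Z ∧ Y ∨ Z) ∧ W ∨ Z ∧ Y ∨ Z ∨ ¬Y ∧ W ∨ ¬Y) ∧ Z
= W ∧ (Z ∧ Y ∨ Z ∨ ¬Y ∧ W ∨ ¬Y) ∧ Z
= W ∧ (Z ∨ ¬Y ∧ W ∨ ¬Y) ∧ Z
= W ∧ (Z ∨ ¬Y) ∧ Z
= W ∧ Z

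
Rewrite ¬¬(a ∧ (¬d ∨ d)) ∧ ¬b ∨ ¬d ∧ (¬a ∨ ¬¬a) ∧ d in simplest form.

¬¬(a ∧ (¬d ∨ d)) ∧ ¬b ∨ ¬d ∧ (¬a ∨ ¬¬a) ∧ d
= a ∧ (¬d ∨ d) ∧ ¬b ∨ ¬d ∧ (¬a ∨ ¬¬a) ∧ d   — double negation
= a ∧ ¬b ∨ ¬d ∧ (¬a ∨ ¬¬a) ∧ d   — complement / identity
= a ∧ ¬b ∨ ¬d ∧ (¬a ∨ a) ∧ d   — double negation
= a ∧ ¬b ∨ ¬d ∧ d   — complement / identity
= a ∧ ¬b   — complement / identity

a ∧ ¬b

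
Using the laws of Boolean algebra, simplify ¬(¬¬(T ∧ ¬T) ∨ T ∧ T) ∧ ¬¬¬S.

¬T ∧ ¬S

¬(¬¬(T ∧ ¬T) ∨ T ∧ T) ∧ ¬¬¬S
= ¬(T ∧ ¬T ∨ T ∧ T) ∧ ¬¬¬S
= ¬(T ∧ ¬T ∨ T ∧ T) ∧ ¬S
= ¬T ∧ ¬S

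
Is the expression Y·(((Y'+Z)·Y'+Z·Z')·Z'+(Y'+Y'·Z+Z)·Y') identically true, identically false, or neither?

identically false

Y·(((Y'+Z)·Y'+Z·Z')·Z'+(Y'+Y'·Z+Z)·Y')
= Y·((Y'+Z)·Y'·Z'+(Y'+Y'·Z+Z)·Y')   — complement / identity
= Y·((Y'+Z)·Y'·Z'+(Y'+Z)·Y')   — absorption
= Y·(Y'+Z)·Y'   — absorption
= Y·Y'   — absorption
= 0   — complement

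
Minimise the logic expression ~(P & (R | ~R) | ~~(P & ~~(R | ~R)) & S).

~(P & (R | ~R) | ~~(P & ~~(R | ~R)) & S)
= ~(P & (R | ~R) | ~~(P & (R | ~R)) & S)   [double negation]
= ~(P & (R | ~R) | P & (R | ~R) & S)   [double negation]
= ~(P & (R | ~R))   [absorption]
= ~P   [complement / identity]

~P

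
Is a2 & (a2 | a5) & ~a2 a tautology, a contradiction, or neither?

a2 & (a2 | a5) & ~a2
= a2 & ~a2
= 0

contradiction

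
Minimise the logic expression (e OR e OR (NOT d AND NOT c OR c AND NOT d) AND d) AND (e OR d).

e

(e OR e OR (NOT d AND NOT c OR c AND NOT d) AND d) AND (e OR d)
= (e OR e OR NOT d AND d) AND (e OR d)   [distribution]
= (e OR e) AND (e OR d)   [complement / identity]
= e OR e AND d   [distribution]
= e   [absorption]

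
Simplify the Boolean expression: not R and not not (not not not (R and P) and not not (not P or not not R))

not R and not P

not R and not not (not not not (R and P) and not not (not P or not not R))
= not R and not (not not (R and P) or not (not P or not not R))   (De Morgan)
= not R and not (not not (R and P) or P and not R)   (De Morgan)
= not R and not (R and P or P and not R)   (double negation)
= not R and not P   (distribution)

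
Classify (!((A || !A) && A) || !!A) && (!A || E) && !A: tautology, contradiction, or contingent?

contingent

(!((A || !A) && A) || !!A) && (!A || E) && !A
= (!A || !!A) && (!A || E) && !A   [complement / identity]
= (!A || A) && (!A || E) && !A   [double negation]
= (!A || A) && !A   [absorption]
= !A   [complement / identity]
This depends on A, so it is not a constant.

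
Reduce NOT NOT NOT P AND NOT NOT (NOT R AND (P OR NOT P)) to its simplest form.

NOT P AND NOT R

NOT NOT NOT P AND NOT NOT (NOT R AND (P OR NOT P))
= NOT NOT NOT P AND NOT NOT NOT R   (complement / identity)
= NOT P AND NOT NOT NOT R   (double negation)
= NOT P AND NOT R   (double negation)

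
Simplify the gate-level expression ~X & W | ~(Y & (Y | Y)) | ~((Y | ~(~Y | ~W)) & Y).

~X & W | ~(Y & (Y | Y)) | ~((Y | ~(~Y | ~W)) & Y)
= ~X & W | ~(Y & (Y | Y)) | ~((Y | Y & W) & Y)   (De Morgan)
= ~X & W | ~(Y & Y) | ~((Y | Y & W) & Y)   (idempotence)
= ~X & W | ~(Y & Y) | ~(Y & Y)   (absorption)
= ~X & W | ~(Y & Y)   (idempotence)
= ~X & W | ~Y   (idempotence)

~X & W | ~Y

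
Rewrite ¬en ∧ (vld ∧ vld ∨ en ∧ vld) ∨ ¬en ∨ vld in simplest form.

¬en ∨ vld

¬en ∧ (vld ∧ vld ∨ en ∧ vld) ∨ ¬en ∨ vld
= ¬en ∧ (vld ∨ en) ∧ vld ∨ ¬en ∨ vld   (distribution)
= ¬en ∧ vld ∨ ¬en ∨ vld   (absorption)
= ¬en ∨ vld   (absorption)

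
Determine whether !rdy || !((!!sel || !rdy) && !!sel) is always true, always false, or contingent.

!rdy || !((!!sel || !rdy) && !!sel)
= !rdy || !!!sel
= !rdy || !sel
This depends on rdy, sel, so it is not a constant.

contingent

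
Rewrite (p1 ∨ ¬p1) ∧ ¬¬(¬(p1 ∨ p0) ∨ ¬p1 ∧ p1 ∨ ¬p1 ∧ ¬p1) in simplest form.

(p1 ∨ ¬p1) ∧ ¬¬(¬(p1 ∨ p0) ∨ ¬p1 ∧ p1 ∨ ¬p1 ∧ ¬p1)
= (p1 ∨ ¬p1) ∧ ¬¬(¬(p1 ∨ p0) ∨ ¬p1)   [distribution]
= ¬¬(¬(p1 ∨ p0) ∨ ¬p1)   [complement / identity]
= ¬((p1 ∨ p0) ∧ p1)   [De Morgan]
= ¬p1   [absorption]

¬p1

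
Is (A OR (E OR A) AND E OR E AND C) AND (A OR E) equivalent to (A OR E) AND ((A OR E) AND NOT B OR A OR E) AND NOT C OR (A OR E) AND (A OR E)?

Yes

E1: (A OR (E OR A) AND E OR E AND C) AND (A OR E)
    = (A OR E OR E AND C) AND (A OR E)   [absorption]
    = (A OR E) AND (A OR E)   [absorption]
    = A OR E   [idempotence]
E2: (A OR E) AND ((A OR E) AND NOT B OR A OR E) AND NOT C OR (A OR E) AND (A OR E)
    = (A OR E) AND (A OR E) AND NOT C OR (A OR E) AND (A OR E)   [absorption]
    = (A OR E) AND (A OR E)   [absorption]
    = A OR E   [idempotence]
Both reduce to A OR E, so they are equivalent.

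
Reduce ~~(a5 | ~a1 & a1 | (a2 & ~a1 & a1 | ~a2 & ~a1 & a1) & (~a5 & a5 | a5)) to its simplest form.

a5

~~(a5 | ~a1 & a1 | (a2 & ~a1 & a1 | ~a2 & ~a1 & a1) & (~a5 & a5 | a5))
= ~~(a5 | ~a1 & a1 | (a2 & ~a1 & a1 | ~a2 & ~a1 & a1) & a5)
= ~~(a5 | ~a1 & a1 | ~a1 & a1 & a5)
= ~~(a5 | ~a1 & a1)
= ~~a5
= a5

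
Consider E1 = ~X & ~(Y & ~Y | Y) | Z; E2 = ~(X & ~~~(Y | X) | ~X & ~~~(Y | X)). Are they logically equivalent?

No

E1: ~X & ~(Y & ~Y | Y) | Z
    = ~X & ~Y | Z   [complement / identity]
E2: ~(X & ~~~(Y | X) | ~X & ~~~(Y | X))
    = ~~~~(Y | X)   [distribution]
    = ~~(Y | X)   [double negation]
    = Y | X   [double negation]
These differ: at X=1, Y=0, Z=0, E1 = 0 but E2 = 1.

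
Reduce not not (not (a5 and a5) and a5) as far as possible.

False

not not (not (a5 and a5) and a5)
= not not (not a5 and a5)
= not a5 and a5
= False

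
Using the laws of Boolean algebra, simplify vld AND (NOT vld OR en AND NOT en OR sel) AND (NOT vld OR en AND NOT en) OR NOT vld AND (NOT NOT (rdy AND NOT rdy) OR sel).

NOT vld AND sel

vld AND (NOT vld OR en AND NOT en OR sel) AND (NOT vld OR en AND NOT en) OR NOT vld AND (NOT NOT (rdy AND NOT rdy) OR sel)
= vld AND (NOT vld OR en AND NOT en) OR NOT vld AND (NOT NOT (rdy AND NOT rdy) OR sel)
= vld AND NOT vld OR NOT vld AND (NOT NOT (rdy AND NOT rdy) OR sel)
= NOT vld AND (NOT NOT (rdy AND NOT rdy) OR sel)
= NOT vld AND (rdy AND NOT rdy OR sel)
= NOT vld AND sel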